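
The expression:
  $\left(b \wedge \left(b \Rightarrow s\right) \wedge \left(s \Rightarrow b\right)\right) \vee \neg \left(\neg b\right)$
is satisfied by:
  {b: True}


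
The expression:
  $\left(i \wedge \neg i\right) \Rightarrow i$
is always true.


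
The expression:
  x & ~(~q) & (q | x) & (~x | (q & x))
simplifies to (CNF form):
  q & x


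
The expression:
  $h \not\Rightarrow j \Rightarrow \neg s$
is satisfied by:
  {j: True, s: False, h: False}
  {s: False, h: False, j: False}
  {h: True, j: True, s: False}
  {h: True, s: False, j: False}
  {j: True, s: True, h: False}
  {s: True, j: False, h: False}
  {h: True, s: True, j: True}


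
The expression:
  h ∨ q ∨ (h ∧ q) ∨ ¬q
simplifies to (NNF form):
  True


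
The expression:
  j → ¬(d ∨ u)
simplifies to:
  (¬d ∧ ¬u) ∨ ¬j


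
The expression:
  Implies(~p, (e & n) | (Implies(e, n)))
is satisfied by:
  {n: True, p: True, e: False}
  {n: True, e: False, p: False}
  {p: True, e: False, n: False}
  {p: False, e: False, n: False}
  {n: True, p: True, e: True}
  {n: True, e: True, p: False}
  {p: True, e: True, n: False}


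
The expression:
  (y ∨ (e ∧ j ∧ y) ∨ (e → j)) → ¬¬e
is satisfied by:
  {e: True}


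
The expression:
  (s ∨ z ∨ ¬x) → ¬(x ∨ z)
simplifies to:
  ¬z ∧ (¬s ∨ ¬x)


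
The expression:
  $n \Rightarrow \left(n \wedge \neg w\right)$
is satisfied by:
  {w: False, n: False}
  {n: True, w: False}
  {w: True, n: False}


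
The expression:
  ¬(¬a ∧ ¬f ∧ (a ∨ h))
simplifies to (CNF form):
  a ∨ f ∨ ¬h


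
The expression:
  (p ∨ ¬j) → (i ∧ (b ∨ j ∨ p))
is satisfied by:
  {b: True, j: True, i: True, p: False}
  {b: True, i: True, j: False, p: False}
  {j: True, i: True, b: False, p: False}
  {p: True, b: True, i: True, j: True}
  {p: True, b: True, i: True, j: False}
  {p: True, i: True, j: True, b: False}
  {p: True, i: True, b: False, j: False}
  {b: True, j: True, p: False, i: False}
  {j: True, p: False, i: False, b: False}


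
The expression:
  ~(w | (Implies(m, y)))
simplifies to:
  m & ~w & ~y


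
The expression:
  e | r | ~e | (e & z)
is always true.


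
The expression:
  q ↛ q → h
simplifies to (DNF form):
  True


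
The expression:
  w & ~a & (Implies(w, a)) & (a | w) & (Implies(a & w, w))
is never true.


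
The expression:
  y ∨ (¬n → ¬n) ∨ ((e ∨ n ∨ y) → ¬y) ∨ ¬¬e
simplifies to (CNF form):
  True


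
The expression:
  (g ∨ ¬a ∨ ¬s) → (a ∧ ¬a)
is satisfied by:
  {a: True, s: True, g: False}


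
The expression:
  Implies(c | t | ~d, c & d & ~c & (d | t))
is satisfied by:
  {d: True, t: False, c: False}


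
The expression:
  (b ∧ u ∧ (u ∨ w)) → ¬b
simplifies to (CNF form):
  ¬b ∨ ¬u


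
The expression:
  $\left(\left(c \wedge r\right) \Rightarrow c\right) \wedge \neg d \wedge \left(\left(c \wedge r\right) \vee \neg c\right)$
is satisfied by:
  {r: True, d: False, c: False}
  {d: False, c: False, r: False}
  {r: True, c: True, d: False}


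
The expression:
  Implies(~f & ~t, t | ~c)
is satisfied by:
  {t: True, f: True, c: False}
  {t: True, f: False, c: False}
  {f: True, t: False, c: False}
  {t: False, f: False, c: False}
  {t: True, c: True, f: True}
  {t: True, c: True, f: False}
  {c: True, f: True, t: False}


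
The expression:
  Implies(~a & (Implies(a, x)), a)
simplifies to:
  a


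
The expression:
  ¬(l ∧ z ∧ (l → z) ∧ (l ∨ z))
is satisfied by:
  {l: False, z: False}
  {z: True, l: False}
  {l: True, z: False}


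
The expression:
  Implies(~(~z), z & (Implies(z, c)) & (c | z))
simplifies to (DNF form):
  c | ~z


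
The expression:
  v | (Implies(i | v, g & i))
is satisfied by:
  {v: True, g: True, i: False}
  {v: True, g: False, i: False}
  {g: True, v: False, i: False}
  {v: False, g: False, i: False}
  {i: True, v: True, g: True}
  {i: True, v: True, g: False}
  {i: True, g: True, v: False}


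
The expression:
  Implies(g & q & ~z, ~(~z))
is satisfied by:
  {z: True, g: False, q: False}
  {g: False, q: False, z: False}
  {z: True, q: True, g: False}
  {q: True, g: False, z: False}
  {z: True, g: True, q: False}
  {g: True, z: False, q: False}
  {z: True, q: True, g: True}


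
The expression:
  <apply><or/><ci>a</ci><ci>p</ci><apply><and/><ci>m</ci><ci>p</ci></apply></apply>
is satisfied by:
  {a: True, p: True}
  {a: True, p: False}
  {p: True, a: False}


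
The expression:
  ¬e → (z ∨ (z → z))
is always true.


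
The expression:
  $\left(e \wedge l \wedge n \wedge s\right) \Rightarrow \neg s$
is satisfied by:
  {l: False, e: False, n: False, s: False}
  {s: True, l: False, e: False, n: False}
  {n: True, l: False, e: False, s: False}
  {s: True, n: True, l: False, e: False}
  {e: True, s: False, l: False, n: False}
  {s: True, e: True, l: False, n: False}
  {n: True, e: True, s: False, l: False}
  {s: True, n: True, e: True, l: False}
  {l: True, n: False, e: False, s: False}
  {s: True, l: True, n: False, e: False}
  {n: True, l: True, s: False, e: False}
  {s: True, n: True, l: True, e: False}
  {e: True, l: True, n: False, s: False}
  {s: True, e: True, l: True, n: False}
  {n: True, e: True, l: True, s: False}


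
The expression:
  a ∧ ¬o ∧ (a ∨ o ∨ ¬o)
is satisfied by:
  {a: True, o: False}


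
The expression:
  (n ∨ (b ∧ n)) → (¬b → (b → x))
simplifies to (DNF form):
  True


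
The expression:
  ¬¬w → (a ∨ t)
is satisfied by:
  {a: True, t: True, w: False}
  {a: True, w: False, t: False}
  {t: True, w: False, a: False}
  {t: False, w: False, a: False}
  {a: True, t: True, w: True}
  {a: True, w: True, t: False}
  {t: True, w: True, a: False}


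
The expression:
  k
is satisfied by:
  {k: True}


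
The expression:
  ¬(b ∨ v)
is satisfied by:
  {v: False, b: False}


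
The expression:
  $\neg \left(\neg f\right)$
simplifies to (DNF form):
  $f$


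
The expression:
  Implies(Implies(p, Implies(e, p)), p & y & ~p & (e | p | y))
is never true.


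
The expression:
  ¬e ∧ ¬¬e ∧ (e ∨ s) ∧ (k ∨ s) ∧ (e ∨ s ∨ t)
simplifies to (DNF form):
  False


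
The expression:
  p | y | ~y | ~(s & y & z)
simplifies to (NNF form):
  True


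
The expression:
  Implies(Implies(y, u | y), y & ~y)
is never true.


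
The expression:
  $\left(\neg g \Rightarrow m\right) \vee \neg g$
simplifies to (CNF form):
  $\text{True}$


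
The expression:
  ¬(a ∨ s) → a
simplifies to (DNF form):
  a ∨ s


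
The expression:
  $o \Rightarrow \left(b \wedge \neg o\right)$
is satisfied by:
  {o: False}


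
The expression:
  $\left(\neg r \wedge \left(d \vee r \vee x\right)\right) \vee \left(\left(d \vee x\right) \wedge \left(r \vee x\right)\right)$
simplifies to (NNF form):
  $d \vee x$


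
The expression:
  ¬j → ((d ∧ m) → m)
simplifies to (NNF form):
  True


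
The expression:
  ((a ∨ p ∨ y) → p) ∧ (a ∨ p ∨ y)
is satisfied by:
  {p: True}


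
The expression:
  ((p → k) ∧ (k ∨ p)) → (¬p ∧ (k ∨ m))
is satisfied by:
  {p: False, k: False}
  {k: True, p: False}
  {p: True, k: False}


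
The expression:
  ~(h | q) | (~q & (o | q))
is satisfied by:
  {o: True, q: False, h: False}
  {q: False, h: False, o: False}
  {o: True, h: True, q: False}


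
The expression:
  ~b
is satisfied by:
  {b: False}


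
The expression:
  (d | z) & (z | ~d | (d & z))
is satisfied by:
  {z: True}


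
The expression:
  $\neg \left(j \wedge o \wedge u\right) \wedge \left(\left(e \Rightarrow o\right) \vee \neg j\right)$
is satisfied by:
  {u: False, e: False, j: False, o: False}
  {o: True, u: False, e: False, j: False}
  {e: True, o: False, u: False, j: False}
  {o: True, e: True, u: False, j: False}
  {u: True, o: False, e: False, j: False}
  {o: True, u: True, e: False, j: False}
  {e: True, u: True, o: False, j: False}
  {o: True, e: True, u: True, j: False}
  {j: True, o: False, u: False, e: False}
  {j: True, o: True, u: False, e: False}
  {j: True, o: True, e: True, u: False}
  {j: True, u: True, o: False, e: False}


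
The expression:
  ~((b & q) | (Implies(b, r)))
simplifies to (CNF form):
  b & ~q & ~r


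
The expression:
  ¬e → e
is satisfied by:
  {e: True}


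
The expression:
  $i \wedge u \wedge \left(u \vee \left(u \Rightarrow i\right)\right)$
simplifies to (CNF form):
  $i \wedge u$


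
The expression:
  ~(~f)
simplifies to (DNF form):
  f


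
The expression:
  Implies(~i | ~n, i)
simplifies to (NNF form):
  i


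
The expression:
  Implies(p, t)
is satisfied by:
  {t: True, p: False}
  {p: False, t: False}
  {p: True, t: True}


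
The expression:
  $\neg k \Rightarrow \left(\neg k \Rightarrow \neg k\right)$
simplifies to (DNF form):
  $\text{True}$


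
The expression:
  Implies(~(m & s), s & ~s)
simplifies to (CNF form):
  m & s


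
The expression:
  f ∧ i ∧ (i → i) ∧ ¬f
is never true.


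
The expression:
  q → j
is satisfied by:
  {j: True, q: False}
  {q: False, j: False}
  {q: True, j: True}


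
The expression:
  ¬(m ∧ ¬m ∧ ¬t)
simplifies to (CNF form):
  True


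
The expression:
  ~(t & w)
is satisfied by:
  {w: False, t: False}
  {t: True, w: False}
  {w: True, t: False}


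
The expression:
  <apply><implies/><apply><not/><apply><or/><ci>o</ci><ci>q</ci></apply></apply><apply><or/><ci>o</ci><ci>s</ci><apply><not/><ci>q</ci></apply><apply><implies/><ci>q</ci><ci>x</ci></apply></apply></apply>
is always true.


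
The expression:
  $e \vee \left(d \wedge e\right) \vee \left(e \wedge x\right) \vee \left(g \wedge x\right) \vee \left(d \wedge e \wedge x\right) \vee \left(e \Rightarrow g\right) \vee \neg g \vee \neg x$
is always true.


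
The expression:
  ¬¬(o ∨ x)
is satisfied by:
  {x: True, o: True}
  {x: True, o: False}
  {o: True, x: False}


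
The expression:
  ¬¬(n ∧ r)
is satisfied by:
  {r: True, n: True}


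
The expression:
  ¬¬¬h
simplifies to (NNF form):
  ¬h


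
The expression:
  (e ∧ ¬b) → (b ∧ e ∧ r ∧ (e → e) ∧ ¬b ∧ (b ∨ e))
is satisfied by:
  {b: True, e: False}
  {e: False, b: False}
  {e: True, b: True}


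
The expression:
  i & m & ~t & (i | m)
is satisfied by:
  {m: True, i: True, t: False}


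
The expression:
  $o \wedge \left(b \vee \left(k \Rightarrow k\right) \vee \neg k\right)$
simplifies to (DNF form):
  $o$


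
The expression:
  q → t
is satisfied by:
  {t: True, q: False}
  {q: False, t: False}
  {q: True, t: True}


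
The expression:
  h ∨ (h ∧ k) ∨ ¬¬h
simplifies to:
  h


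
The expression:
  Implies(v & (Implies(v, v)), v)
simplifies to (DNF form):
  True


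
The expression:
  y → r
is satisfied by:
  {r: True, y: False}
  {y: False, r: False}
  {y: True, r: True}


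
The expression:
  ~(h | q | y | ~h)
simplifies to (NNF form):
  False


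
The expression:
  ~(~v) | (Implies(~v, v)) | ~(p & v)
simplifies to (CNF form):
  True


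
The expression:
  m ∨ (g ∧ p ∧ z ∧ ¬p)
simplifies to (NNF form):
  m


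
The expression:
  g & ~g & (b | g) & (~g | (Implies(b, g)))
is never true.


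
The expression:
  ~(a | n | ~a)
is never true.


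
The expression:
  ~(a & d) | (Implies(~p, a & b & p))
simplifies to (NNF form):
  p | ~a | ~d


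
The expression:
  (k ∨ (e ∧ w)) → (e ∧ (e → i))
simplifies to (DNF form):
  (e ∧ i) ∨ (¬e ∧ ¬k) ∨ (¬k ∧ ¬w)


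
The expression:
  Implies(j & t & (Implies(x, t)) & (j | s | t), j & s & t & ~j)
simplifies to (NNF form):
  ~j | ~t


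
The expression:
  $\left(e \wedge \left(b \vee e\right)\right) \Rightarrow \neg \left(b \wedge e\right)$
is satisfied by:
  {e: False, b: False}
  {b: True, e: False}
  {e: True, b: False}


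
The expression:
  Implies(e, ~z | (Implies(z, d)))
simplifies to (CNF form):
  d | ~e | ~z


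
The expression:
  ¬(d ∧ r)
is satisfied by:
  {d: False, r: False}
  {r: True, d: False}
  {d: True, r: False}


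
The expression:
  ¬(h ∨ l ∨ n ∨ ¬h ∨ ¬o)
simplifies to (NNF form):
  False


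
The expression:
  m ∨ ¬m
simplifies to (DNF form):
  True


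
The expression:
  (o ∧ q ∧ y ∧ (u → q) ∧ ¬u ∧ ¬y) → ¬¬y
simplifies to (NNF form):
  True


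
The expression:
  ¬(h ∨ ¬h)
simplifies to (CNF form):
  False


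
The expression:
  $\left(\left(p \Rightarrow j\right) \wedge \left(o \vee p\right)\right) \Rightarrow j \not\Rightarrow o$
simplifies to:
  $\left(p \wedge \neg j\right) \vee \neg o$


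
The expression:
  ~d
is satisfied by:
  {d: False}


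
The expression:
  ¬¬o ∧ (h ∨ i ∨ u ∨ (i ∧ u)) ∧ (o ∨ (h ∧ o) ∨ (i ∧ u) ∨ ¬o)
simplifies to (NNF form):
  o ∧ (h ∨ i ∨ u)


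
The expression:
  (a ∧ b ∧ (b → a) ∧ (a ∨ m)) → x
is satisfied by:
  {x: True, a: False, b: False}
  {a: False, b: False, x: False}
  {b: True, x: True, a: False}
  {b: True, a: False, x: False}
  {x: True, a: True, b: False}
  {a: True, x: False, b: False}
  {b: True, a: True, x: True}


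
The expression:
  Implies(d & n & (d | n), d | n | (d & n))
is always true.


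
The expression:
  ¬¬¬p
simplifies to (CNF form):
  ¬p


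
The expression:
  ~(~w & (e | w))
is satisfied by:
  {w: True, e: False}
  {e: False, w: False}
  {e: True, w: True}


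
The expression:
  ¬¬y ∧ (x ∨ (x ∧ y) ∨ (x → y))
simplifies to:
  y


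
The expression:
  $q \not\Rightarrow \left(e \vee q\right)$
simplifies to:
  $\text{False}$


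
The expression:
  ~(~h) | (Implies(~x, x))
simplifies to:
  h | x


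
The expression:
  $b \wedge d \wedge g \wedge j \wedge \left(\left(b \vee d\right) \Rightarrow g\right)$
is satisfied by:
  {j: True, b: True, d: True, g: True}


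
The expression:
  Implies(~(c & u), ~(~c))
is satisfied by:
  {c: True}


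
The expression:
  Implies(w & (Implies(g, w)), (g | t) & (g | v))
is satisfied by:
  {t: True, g: True, v: True, w: False}
  {t: True, g: True, v: False, w: False}
  {g: True, v: True, w: False, t: False}
  {g: True, v: False, w: False, t: False}
  {t: True, v: True, w: False, g: False}
  {t: True, v: False, w: False, g: False}
  {v: True, t: False, w: False, g: False}
  {v: False, t: False, w: False, g: False}
  {t: True, g: True, w: True, v: True}
  {t: True, g: True, w: True, v: False}
  {g: True, w: True, v: True, t: False}
  {g: True, w: True, v: False, t: False}
  {t: True, w: True, v: True, g: False}


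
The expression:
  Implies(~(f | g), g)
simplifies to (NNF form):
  f | g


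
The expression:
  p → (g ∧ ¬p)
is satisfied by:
  {p: False}


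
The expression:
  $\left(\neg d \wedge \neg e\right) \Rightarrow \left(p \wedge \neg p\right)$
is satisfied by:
  {d: True, e: True}
  {d: True, e: False}
  {e: True, d: False}


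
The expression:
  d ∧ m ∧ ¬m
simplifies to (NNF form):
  False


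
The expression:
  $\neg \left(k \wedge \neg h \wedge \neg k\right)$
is always true.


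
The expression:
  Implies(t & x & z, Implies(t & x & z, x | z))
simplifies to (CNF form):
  True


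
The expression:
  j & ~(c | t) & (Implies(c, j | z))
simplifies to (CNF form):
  j & ~c & ~t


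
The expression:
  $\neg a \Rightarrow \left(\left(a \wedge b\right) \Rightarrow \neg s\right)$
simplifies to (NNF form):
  $\text{True}$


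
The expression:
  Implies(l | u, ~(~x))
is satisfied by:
  {x: True, u: False, l: False}
  {x: True, l: True, u: False}
  {x: True, u: True, l: False}
  {x: True, l: True, u: True}
  {l: False, u: False, x: False}


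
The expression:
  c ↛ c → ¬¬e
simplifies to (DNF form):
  True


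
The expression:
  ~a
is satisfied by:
  {a: False}


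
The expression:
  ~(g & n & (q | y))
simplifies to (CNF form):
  (~g | ~n | ~q) & (~g | ~n | ~y)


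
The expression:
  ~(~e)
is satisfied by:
  {e: True}


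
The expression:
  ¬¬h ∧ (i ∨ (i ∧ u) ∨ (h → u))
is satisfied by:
  {h: True, i: True, u: True}
  {h: True, i: True, u: False}
  {h: True, u: True, i: False}


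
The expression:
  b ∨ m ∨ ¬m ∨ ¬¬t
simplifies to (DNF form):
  True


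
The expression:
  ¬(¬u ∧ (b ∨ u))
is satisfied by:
  {u: True, b: False}
  {b: False, u: False}
  {b: True, u: True}


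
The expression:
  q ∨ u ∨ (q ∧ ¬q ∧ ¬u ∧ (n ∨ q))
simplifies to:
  q ∨ u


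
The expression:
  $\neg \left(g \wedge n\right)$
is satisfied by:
  {g: False, n: False}
  {n: True, g: False}
  {g: True, n: False}


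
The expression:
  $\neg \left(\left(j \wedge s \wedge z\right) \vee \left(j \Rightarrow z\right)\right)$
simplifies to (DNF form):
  $j \wedge \neg z$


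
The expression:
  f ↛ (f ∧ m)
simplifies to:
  f ∧ ¬m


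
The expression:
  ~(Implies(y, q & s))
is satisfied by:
  {y: True, s: False, q: False}
  {q: True, y: True, s: False}
  {s: True, y: True, q: False}


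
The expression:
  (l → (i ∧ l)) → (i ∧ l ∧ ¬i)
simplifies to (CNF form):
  l ∧ ¬i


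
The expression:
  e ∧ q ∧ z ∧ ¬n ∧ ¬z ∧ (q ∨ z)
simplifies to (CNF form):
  False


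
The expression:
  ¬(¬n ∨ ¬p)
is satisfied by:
  {p: True, n: True}


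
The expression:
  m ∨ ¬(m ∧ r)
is always true.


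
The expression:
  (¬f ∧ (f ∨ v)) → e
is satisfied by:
  {e: True, f: True, v: False}
  {e: True, f: False, v: False}
  {f: True, e: False, v: False}
  {e: False, f: False, v: False}
  {e: True, v: True, f: True}
  {e: True, v: True, f: False}
  {v: True, f: True, e: False}


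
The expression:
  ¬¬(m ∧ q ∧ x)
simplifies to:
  m ∧ q ∧ x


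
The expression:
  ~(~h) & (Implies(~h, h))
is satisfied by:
  {h: True}


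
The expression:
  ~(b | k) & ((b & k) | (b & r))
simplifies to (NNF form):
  False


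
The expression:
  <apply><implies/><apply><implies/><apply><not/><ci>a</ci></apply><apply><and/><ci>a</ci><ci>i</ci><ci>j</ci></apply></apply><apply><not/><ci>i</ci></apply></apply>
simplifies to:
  <apply><or/><apply><not/><ci>a</ci></apply><apply><not/><ci>i</ci></apply></apply>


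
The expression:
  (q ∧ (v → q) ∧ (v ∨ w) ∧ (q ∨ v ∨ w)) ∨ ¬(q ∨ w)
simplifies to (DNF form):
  (q ∧ w) ∨ (v ∧ ¬w) ∨ (¬q ∧ ¬w)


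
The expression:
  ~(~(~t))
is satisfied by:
  {t: False}


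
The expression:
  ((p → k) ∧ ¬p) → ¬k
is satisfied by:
  {p: True, k: False}
  {k: False, p: False}
  {k: True, p: True}


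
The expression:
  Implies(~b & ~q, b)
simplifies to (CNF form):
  b | q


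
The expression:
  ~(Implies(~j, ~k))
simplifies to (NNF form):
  k & ~j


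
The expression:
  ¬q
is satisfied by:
  {q: False}


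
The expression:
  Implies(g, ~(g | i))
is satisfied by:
  {g: False}


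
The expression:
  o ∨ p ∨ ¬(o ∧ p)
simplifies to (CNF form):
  True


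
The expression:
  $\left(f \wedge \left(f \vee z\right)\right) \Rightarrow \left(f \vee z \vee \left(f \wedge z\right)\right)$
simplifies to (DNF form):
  $\text{True}$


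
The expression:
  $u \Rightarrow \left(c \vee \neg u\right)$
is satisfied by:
  {c: True, u: False}
  {u: False, c: False}
  {u: True, c: True}


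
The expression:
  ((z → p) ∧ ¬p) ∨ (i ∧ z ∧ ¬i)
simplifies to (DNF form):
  ¬p ∧ ¬z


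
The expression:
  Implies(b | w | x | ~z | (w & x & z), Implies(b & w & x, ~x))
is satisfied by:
  {w: False, x: False, b: False}
  {b: True, w: False, x: False}
  {x: True, w: False, b: False}
  {b: True, x: True, w: False}
  {w: True, b: False, x: False}
  {b: True, w: True, x: False}
  {x: True, w: True, b: False}


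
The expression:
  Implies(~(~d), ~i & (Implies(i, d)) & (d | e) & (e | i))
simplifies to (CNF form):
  (e | ~d) & (~d | ~i)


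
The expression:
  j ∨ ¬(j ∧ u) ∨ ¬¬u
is always true.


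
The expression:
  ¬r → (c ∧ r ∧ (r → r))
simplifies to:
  r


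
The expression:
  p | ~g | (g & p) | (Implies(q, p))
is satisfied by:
  {p: True, g: False, q: False}
  {g: False, q: False, p: False}
  {q: True, p: True, g: False}
  {q: True, g: False, p: False}
  {p: True, g: True, q: False}
  {g: True, p: False, q: False}
  {q: True, g: True, p: True}


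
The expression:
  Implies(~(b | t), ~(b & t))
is always true.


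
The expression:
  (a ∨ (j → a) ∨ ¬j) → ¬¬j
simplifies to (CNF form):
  j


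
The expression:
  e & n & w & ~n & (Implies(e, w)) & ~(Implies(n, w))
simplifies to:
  False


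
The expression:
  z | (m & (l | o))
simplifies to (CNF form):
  (m | z) & (l | m | z) & (l | o | z) & (m | o | z)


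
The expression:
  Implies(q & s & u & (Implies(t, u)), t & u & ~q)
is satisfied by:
  {s: False, u: False, q: False}
  {q: True, s: False, u: False}
  {u: True, s: False, q: False}
  {q: True, u: True, s: False}
  {s: True, q: False, u: False}
  {q: True, s: True, u: False}
  {u: True, s: True, q: False}


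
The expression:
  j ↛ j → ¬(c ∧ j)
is always true.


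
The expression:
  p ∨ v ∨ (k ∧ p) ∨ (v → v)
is always true.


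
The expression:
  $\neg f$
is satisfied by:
  {f: False}


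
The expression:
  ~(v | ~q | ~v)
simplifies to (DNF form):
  False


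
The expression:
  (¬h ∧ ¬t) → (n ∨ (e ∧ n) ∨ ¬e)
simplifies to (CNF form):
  h ∨ n ∨ t ∨ ¬e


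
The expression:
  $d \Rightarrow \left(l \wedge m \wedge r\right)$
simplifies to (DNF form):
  $\left(l \wedge m \wedge r\right) \vee \neg d$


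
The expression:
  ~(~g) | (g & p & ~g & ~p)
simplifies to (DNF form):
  g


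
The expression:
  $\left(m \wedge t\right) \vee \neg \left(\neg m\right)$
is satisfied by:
  {m: True}


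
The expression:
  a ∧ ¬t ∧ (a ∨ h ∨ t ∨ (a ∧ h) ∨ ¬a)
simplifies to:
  a ∧ ¬t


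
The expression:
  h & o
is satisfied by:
  {h: True, o: True}


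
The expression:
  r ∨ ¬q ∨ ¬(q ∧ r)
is always true.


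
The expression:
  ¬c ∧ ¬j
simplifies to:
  ¬c ∧ ¬j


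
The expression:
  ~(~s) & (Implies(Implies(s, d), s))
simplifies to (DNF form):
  s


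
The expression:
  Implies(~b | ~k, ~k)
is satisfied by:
  {b: True, k: False}
  {k: False, b: False}
  {k: True, b: True}


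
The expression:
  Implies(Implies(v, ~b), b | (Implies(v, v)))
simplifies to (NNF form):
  True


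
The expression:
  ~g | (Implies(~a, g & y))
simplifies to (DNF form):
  a | y | ~g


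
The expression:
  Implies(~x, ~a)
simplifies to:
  x | ~a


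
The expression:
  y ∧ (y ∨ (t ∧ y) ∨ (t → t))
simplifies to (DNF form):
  y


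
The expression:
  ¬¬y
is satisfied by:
  {y: True}


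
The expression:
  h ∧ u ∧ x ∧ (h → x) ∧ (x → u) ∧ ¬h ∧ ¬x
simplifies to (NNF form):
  False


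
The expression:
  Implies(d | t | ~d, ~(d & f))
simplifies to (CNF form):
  ~d | ~f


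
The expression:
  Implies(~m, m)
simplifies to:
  m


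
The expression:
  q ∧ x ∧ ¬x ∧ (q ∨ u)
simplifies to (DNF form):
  False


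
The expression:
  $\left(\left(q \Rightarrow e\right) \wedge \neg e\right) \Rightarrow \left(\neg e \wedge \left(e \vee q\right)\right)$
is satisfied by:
  {q: True, e: True}
  {q: True, e: False}
  {e: True, q: False}


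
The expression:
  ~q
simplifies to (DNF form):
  ~q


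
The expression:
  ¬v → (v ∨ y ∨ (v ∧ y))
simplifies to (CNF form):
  v ∨ y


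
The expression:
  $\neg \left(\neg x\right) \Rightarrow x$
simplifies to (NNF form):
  $\text{True}$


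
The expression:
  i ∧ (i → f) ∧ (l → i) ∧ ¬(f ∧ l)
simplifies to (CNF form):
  f ∧ i ∧ ¬l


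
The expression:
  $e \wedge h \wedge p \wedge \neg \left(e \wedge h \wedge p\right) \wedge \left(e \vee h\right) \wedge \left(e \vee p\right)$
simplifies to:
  $\text{False}$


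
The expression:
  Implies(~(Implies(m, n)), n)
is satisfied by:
  {n: True, m: False}
  {m: False, n: False}
  {m: True, n: True}


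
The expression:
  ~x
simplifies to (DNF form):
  ~x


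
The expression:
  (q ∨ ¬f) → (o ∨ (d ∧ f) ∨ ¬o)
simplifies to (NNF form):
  True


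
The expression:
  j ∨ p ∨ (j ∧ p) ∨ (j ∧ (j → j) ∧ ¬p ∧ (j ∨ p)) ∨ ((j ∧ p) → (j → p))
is always true.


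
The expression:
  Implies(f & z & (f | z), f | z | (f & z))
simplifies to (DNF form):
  True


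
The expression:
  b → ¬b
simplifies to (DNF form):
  ¬b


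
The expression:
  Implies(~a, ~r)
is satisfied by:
  {a: True, r: False}
  {r: False, a: False}
  {r: True, a: True}


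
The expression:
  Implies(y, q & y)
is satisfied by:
  {q: True, y: False}
  {y: False, q: False}
  {y: True, q: True}


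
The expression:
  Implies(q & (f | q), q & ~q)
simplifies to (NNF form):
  ~q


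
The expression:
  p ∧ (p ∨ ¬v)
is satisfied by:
  {p: True}


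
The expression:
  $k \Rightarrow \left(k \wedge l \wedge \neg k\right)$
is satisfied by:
  {k: False}


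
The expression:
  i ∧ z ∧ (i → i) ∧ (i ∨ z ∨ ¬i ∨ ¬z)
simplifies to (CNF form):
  i ∧ z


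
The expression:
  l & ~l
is never true.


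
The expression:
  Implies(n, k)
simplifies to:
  k | ~n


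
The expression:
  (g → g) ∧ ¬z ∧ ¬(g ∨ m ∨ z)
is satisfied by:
  {g: False, z: False, m: False}


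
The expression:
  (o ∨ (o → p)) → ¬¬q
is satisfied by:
  {q: True}


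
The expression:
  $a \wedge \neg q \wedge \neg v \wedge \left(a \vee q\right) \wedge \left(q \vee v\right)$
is never true.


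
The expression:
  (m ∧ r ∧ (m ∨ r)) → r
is always true.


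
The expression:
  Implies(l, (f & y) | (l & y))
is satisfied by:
  {y: True, l: False}
  {l: False, y: False}
  {l: True, y: True}


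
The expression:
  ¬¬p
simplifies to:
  p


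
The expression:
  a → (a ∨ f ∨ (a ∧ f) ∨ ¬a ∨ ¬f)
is always true.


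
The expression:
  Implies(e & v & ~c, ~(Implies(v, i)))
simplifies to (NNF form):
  c | ~e | ~i | ~v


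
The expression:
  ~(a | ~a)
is never true.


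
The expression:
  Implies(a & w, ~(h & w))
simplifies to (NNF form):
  ~a | ~h | ~w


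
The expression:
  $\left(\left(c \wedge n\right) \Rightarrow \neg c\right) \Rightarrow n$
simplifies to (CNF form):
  $n$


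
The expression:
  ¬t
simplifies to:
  ¬t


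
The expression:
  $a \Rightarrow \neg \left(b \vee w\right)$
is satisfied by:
  {b: False, a: False, w: False}
  {w: True, b: False, a: False}
  {b: True, w: False, a: False}
  {w: True, b: True, a: False}
  {a: True, w: False, b: False}


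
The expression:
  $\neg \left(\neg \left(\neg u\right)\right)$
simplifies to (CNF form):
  $\neg u$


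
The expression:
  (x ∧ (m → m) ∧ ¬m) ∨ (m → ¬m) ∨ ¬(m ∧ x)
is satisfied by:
  {m: False, x: False}
  {x: True, m: False}
  {m: True, x: False}


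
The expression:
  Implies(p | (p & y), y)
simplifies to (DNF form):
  y | ~p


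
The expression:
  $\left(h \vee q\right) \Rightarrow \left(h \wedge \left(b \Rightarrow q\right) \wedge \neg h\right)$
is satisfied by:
  {q: False, h: False}


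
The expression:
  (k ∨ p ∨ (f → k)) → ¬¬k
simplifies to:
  k ∨ (f ∧ ¬p)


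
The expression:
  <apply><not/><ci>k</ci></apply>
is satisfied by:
  {k: False}


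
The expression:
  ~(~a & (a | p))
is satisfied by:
  {a: True, p: False}
  {p: False, a: False}
  {p: True, a: True}


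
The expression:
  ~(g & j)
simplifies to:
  ~g | ~j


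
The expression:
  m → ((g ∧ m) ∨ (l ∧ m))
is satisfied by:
  {l: True, g: True, m: False}
  {l: True, g: False, m: False}
  {g: True, l: False, m: False}
  {l: False, g: False, m: False}
  {l: True, m: True, g: True}
  {l: True, m: True, g: False}
  {m: True, g: True, l: False}


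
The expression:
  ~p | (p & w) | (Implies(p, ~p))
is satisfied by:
  {w: True, p: False}
  {p: False, w: False}
  {p: True, w: True}


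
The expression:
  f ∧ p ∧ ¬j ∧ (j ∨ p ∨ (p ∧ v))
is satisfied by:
  {p: True, f: True, j: False}


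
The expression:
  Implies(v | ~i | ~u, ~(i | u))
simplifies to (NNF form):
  (i | ~u) & (u | ~i) & (~u | ~v)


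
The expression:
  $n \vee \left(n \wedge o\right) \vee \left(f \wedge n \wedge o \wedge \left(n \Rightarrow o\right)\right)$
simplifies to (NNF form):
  $n$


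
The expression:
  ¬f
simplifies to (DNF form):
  ¬f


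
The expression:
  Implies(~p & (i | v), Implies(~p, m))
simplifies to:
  m | p | (~i & ~v)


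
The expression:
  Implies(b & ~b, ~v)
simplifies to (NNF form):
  True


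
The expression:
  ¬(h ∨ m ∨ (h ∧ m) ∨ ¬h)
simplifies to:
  False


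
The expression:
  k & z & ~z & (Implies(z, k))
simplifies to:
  False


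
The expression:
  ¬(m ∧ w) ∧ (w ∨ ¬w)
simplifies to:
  ¬m ∨ ¬w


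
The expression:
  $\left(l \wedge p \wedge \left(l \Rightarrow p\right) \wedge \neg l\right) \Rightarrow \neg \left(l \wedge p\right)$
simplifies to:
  $\text{True}$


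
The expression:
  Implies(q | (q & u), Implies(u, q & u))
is always true.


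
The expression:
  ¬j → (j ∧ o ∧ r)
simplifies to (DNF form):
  j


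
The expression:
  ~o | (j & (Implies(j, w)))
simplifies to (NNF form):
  ~o | (j & w)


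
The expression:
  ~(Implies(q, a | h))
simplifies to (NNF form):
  q & ~a & ~h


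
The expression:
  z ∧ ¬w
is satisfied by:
  {z: True, w: False}


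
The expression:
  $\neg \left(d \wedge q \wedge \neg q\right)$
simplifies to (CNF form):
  $\text{True}$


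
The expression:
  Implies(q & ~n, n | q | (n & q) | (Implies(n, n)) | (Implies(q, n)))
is always true.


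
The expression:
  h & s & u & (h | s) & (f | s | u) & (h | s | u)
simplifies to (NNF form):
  h & s & u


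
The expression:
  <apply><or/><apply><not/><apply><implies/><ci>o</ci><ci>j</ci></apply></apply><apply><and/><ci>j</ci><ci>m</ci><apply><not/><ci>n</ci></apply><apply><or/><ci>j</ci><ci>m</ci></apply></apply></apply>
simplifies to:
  <apply><and/><apply><or/><ci>j</ci><ci>o</ci></apply><apply><or/><ci>m</ci><apply><not/><ci>j</ci></apply></apply><apply><or/><apply><not/><ci>j</ci></apply><apply><not/><ci>n</ci></apply></apply></apply>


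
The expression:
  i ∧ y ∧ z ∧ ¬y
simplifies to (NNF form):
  False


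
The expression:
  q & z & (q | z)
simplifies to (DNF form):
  q & z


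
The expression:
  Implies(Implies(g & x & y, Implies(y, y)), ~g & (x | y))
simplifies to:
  ~g & (x | y)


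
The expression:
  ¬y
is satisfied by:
  {y: False}


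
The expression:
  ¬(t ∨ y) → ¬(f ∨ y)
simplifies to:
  t ∨ y ∨ ¬f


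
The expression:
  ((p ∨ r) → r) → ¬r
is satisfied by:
  {r: False}


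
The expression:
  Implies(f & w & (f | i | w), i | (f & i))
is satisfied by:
  {i: True, w: False, f: False}
  {w: False, f: False, i: False}
  {i: True, f: True, w: False}
  {f: True, w: False, i: False}
  {i: True, w: True, f: False}
  {w: True, i: False, f: False}
  {i: True, f: True, w: True}


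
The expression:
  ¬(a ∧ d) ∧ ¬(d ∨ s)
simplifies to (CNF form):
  ¬d ∧ ¬s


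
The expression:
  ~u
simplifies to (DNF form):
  ~u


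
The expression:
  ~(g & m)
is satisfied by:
  {g: False, m: False}
  {m: True, g: False}
  {g: True, m: False}


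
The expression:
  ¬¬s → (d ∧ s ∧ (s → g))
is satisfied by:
  {d: True, g: True, s: False}
  {d: True, g: False, s: False}
  {g: True, d: False, s: False}
  {d: False, g: False, s: False}
  {d: True, s: True, g: True}


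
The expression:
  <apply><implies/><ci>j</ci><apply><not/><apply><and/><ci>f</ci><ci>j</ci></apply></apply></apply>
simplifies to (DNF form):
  <apply><or/><apply><not/><ci>f</ci></apply><apply><not/><ci>j</ci></apply></apply>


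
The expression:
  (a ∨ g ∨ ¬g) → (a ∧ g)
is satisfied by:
  {a: True, g: True}


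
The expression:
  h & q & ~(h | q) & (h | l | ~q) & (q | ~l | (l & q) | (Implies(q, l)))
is never true.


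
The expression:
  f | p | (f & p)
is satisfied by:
  {p: True, f: True}
  {p: True, f: False}
  {f: True, p: False}


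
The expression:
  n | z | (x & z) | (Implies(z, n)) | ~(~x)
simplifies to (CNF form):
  True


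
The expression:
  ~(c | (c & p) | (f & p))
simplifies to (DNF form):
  (~c & ~f) | (~c & ~p)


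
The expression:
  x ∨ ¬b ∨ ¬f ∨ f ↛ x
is always true.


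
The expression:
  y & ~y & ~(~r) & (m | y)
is never true.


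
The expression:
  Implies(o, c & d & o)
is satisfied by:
  {c: True, d: True, o: False}
  {c: True, d: False, o: False}
  {d: True, c: False, o: False}
  {c: False, d: False, o: False}
  {c: True, o: True, d: True}


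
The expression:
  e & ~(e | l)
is never true.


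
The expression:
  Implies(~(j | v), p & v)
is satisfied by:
  {v: True, j: True}
  {v: True, j: False}
  {j: True, v: False}


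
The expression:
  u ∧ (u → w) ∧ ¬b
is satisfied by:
  {u: True, w: True, b: False}


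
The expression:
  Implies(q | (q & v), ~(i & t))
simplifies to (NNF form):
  ~i | ~q | ~t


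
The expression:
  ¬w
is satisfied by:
  {w: False}


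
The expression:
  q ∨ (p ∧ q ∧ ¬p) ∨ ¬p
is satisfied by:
  {q: True, p: False}
  {p: False, q: False}
  {p: True, q: True}


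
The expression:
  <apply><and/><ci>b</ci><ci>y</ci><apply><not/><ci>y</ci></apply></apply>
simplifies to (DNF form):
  <false/>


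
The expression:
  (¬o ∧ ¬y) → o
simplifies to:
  o ∨ y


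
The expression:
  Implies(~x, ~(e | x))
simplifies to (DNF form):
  x | ~e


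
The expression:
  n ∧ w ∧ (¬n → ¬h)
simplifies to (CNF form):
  n ∧ w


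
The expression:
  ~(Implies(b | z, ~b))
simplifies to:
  b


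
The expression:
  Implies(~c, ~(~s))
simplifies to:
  c | s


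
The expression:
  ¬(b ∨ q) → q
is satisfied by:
  {b: True, q: True}
  {b: True, q: False}
  {q: True, b: False}


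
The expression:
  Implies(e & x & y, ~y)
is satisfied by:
  {e: False, y: False, x: False}
  {x: True, e: False, y: False}
  {y: True, e: False, x: False}
  {x: True, y: True, e: False}
  {e: True, x: False, y: False}
  {x: True, e: True, y: False}
  {y: True, e: True, x: False}


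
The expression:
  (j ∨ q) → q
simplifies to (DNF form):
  q ∨ ¬j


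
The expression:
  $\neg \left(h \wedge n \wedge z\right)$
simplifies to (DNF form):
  $\neg h \vee \neg n \vee \neg z$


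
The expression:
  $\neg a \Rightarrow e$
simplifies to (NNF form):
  $a \vee e$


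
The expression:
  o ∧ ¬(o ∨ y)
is never true.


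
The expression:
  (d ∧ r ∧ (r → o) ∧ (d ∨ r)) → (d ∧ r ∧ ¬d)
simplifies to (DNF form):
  ¬d ∨ ¬o ∨ ¬r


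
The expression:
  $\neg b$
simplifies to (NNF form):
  $\neg b$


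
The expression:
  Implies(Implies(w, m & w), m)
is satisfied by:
  {m: True, w: True}
  {m: True, w: False}
  {w: True, m: False}


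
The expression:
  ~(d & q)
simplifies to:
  ~d | ~q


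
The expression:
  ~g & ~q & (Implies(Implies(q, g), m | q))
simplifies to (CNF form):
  m & ~g & ~q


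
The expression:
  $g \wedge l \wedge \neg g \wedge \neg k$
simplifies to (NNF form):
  $\text{False}$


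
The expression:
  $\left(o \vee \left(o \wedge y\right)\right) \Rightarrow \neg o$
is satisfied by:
  {o: False}


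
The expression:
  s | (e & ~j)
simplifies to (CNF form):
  (e | s) & (s | ~j)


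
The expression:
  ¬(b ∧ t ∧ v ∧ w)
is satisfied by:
  {w: False, v: False, t: False, b: False}
  {b: True, w: False, v: False, t: False}
  {t: True, w: False, v: False, b: False}
  {b: True, t: True, w: False, v: False}
  {v: True, b: False, w: False, t: False}
  {b: True, v: True, w: False, t: False}
  {t: True, v: True, b: False, w: False}
  {b: True, t: True, v: True, w: False}
  {w: True, t: False, v: False, b: False}
  {b: True, w: True, t: False, v: False}
  {t: True, w: True, b: False, v: False}
  {b: True, t: True, w: True, v: False}
  {v: True, w: True, t: False, b: False}
  {b: True, v: True, w: True, t: False}
  {t: True, v: True, w: True, b: False}


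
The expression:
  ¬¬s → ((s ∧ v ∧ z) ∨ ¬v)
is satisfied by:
  {z: True, s: False, v: False}
  {s: False, v: False, z: False}
  {z: True, v: True, s: False}
  {v: True, s: False, z: False}
  {z: True, s: True, v: False}
  {s: True, z: False, v: False}
  {z: True, v: True, s: True}


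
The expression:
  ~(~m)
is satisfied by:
  {m: True}


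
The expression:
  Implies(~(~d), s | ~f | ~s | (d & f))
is always true.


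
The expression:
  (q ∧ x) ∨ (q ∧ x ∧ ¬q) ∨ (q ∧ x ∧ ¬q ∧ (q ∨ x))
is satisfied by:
  {x: True, q: True}


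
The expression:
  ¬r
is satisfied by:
  {r: False}


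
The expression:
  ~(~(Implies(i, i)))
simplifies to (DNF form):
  True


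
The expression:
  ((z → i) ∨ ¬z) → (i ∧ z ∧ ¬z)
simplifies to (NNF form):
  z ∧ ¬i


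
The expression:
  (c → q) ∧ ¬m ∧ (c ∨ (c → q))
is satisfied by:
  {q: True, c: False, m: False}
  {c: False, m: False, q: False}
  {q: True, c: True, m: False}


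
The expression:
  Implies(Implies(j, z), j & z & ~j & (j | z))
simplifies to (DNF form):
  j & ~z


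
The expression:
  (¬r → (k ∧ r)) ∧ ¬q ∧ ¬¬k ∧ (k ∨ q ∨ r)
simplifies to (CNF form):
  k ∧ r ∧ ¬q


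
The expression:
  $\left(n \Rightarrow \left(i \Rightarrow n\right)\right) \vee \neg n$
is always true.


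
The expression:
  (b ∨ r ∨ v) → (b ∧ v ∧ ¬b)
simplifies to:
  ¬b ∧ ¬r ∧ ¬v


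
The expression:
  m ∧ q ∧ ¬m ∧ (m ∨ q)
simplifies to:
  False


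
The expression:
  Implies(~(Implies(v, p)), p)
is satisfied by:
  {p: True, v: False}
  {v: False, p: False}
  {v: True, p: True}


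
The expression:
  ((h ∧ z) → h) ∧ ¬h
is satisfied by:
  {h: False}


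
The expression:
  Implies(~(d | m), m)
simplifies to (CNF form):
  d | m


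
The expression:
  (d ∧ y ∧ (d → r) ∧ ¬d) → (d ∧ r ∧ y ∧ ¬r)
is always true.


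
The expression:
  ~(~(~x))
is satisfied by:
  {x: False}


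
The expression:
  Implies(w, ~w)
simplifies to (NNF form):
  ~w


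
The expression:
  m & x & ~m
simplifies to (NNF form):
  False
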